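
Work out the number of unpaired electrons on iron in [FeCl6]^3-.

Ligand charges: each chloride is −1. With an overall charge of −3 the iron centre must be in the +3 oxidation state.
Iron is a group-8 element; Fe(III) is therefore d⁵.
The spin state decides the count: Chloride is a weak-field ligand for a first-row metal, so the complex is high-spin.
An octahedral high-spin d⁵ ion is t₂g³e_g², giving 5 unpaired electrons.

5 unpaired electrons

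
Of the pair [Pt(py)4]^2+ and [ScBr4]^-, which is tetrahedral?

[ScBr4]^-

For [Pt(py)4]^2+: Summing ligand charges against the +2 overall charge gives an oxidation state of +2 for platinum. Platinum is a group-10 element; Pt(II) is therefore d⁸. A 5d d⁸ ion has a large crystal-field splitting; square planar leaves the high-energy d_{x²−y²} orbital empty and maximises CFSE. → square planar.
For [ScBr4]^-: Ligand charges: each bromide is −1. With an overall charge of −1 the scandium centre must be in the +3 oxidation state. Scandium is a group-3 element; Sc(III) is therefore d⁰. A d⁰ ion has no crystal-field stabilisation preference between square planar and tetrahedral, so four ligands adopt the sterically favoured tetrahedral geometry. → tetrahedral.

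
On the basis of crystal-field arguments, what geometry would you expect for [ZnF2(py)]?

trigonal planar

Summing ligand charges against the 0 overall charge gives an oxidation state of +2 for zinc.
Group 12 minus oxidation state 2 gives a d¹⁰ configuration.
Coordination number: 3.
Three ligands around a d¹⁰ centre minimise repulsion in a trigonal-planar arrangement.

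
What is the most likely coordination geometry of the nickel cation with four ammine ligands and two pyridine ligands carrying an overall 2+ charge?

octahedral

Summing ligand charges against the +2 overall charge gives an oxidation state of +2 for nickel.
Nickel is a group-10 element; Ni(II) is therefore d⁸.
Coordination number: 6.
Six donors around a single metal centre give an octahedral coordination sphere.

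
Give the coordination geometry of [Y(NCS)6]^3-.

Ligand charges: each isothiocyanate is −1. With an overall charge of −3 the yttrium centre must be in the +3 oxidation state.
Yttrium is a group-3 element; Y(III) is therefore d⁰.
With 6 monodentate ligands the coordination number is 6.
Six donors around a single metal centre give an octahedral coordination sphere.

octahedral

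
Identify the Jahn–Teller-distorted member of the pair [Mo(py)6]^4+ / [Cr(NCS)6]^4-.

[Cr(NCS)6]^4-

[Mo(py)6]^4+: Ligand charges: pyridine is neutral. With an overall charge of +4 the molybdenum centre must be in the +4 oxidation state. Molybdenum is a group-6 element; Mo(IV) is therefore d². The d² configuration leaves the e_g set evenly filled (or empty) — no strong Jahn–Teller driving force.
[Cr(NCS)6]^4-: Each isothiocyanate is −1; balancing the −4 overall charge requires Cr(II). Cr sits in group 6, so the d-electron count is 6 − 2 = 4. Isothiocyanate is a weak-field ligand for a first-row metal, so the complex is high-spin. The t₂g³e_g¹ (high-spin) configuration has an unevenly filled e_g set; the Jahn–Teller theorem predicts a tetragonal distortion (typically axial elongation) to lift the degeneracy.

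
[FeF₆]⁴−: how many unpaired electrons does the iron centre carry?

Summing ligand charges against the −4 overall charge gives an oxidation state of +2 for iron.
Group 8 minus oxidation state 2 gives a d⁶ configuration.
The spin state decides the count: Fluoride is a weak-field ligand for a first-row metal, so the complex is high-spin.
An octahedral high-spin d⁶ ion is t₂g⁴e_g², giving 4 unpaired electrons.

4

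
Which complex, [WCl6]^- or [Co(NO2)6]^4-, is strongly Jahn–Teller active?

[WCl6]^-: Ligand charges: each chloride is −1. With an overall charge of −1 the tungsten centre must be in the +5 oxidation state. Tungsten is a group-6 element; W(V) is therefore d¹. The d¹ configuration leaves the e_g set evenly filled (or empty) — no strong Jahn–Teller driving force.
[Co(NO2)6]^4-: Summing ligand charges against the −4 overall charge gives an oxidation state of +2 for cobalt. Group 9 minus oxidation state 2 gives a d⁷ configuration. Nitro (N-bound nitrite) is a strong-field ligand (high in the spectrochemical series) for a first-row metal, so the complex is low-spin. The t₂g⁶e_g¹ (low-spin) configuration has an unevenly filled e_g set; the Jahn–Teller theorem predicts a tetragonal distortion (typically axial elongation) to lift the degeneracy.

[Co(NO2)6]^4-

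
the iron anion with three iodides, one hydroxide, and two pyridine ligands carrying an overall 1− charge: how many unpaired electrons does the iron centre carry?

5

Summing ligand charges against the −1 overall charge gives an oxidation state of +3 for iron.
Iron is a group-8 element; Fe(III) is therefore d⁵.
The spin state decides the count: Hydroxide and iodide are weak-field ligands for a first-row metal, so the complex is high-spin.
An octahedral high-spin d⁵ ion is t₂g³e_g², giving 5 unpaired electrons.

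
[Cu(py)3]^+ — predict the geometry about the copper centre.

Summing ligand charges against the +1 overall charge gives an oxidation state of +1 for copper.
Copper is a group-11 element; Cu(I) is therefore d¹⁰.
Coordination number: 3.
Three ligands around a d¹⁰ centre minimise repulsion in a trigonal-planar arrangement.

trigonal planar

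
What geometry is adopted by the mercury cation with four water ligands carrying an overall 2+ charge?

tetrahedral

Water is neutral; balancing the +2 overall charge requires Hg(II).
Hg sits in group 12, so the d-electron count is 12 − 2 = 10.
Coordination number: 4.
A d¹⁰ ion has no crystal-field stabilisation preference between square planar and tetrahedral, so four ligands adopt the sterically favoured tetrahedral geometry.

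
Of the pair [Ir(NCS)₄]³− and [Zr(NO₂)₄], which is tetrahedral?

For [Ir(NCS)₄]³−: Each isothiocyanate is −1; balancing the −3 overall charge requires Ir(I). Iridium is a group-9 element; Ir(I) is therefore d⁸. A 5d d⁸ ion has a large crystal-field splitting; square planar leaves the high-energy d_{x²−y²} orbital empty and maximises CFSE. → square planar.
For [Zr(NO₂)₄]: Each nitro (N-bound nitrite) is −1; balancing the 0 overall charge requires Zr(IV). Zirconium is a group-4 element; Zr(IV) is therefore d⁰. A d⁰ ion has no crystal-field stabilisation preference between square planar and tetrahedral, so four ligands adopt the sterically favoured tetrahedral geometry. → tetrahedral.

[Zr(NO₂)₄]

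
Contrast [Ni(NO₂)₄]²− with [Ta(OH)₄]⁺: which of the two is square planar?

[Ni(NO₂)₄]²−

For [Ni(NO₂)₄]²−: Each nitro (N-bound nitrite) is −1; balancing the −2 overall charge requires Ni(II). Nickel is a group-10 element; Ni(II) is therefore d⁸. Nitro (N-bound nitrite) is a strong-field ligand (high in the spectrochemical series). A 3d d⁸ ion with strong-field ligands gains enough CFSE to favour square planar over tetrahedral. → square planar.
For [Ta(OH)₄]⁺: Each hydroxide is −1; balancing the +1 overall charge requires Ta(V). Group 5 minus oxidation state 5 gives a d⁰ configuration. A d⁰ ion has no crystal-field stabilisation preference between square planar and tetrahedral, so four ligands adopt the sterically favoured tetrahedral geometry. → tetrahedral.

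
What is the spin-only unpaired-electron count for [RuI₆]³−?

Summing ligand charges against the −3 overall charge gives an oxidation state of +3 for ruthenium.
Ruthenium is a group-8 element; Ru(III) is therefore d⁵.
The spin state decides the count: a 4d ion has a large Δₒ and is invariably low-spin.
An octahedral low-spin d⁵ ion is t₂g⁵e_g⁰, giving 1 unpaired electron.

1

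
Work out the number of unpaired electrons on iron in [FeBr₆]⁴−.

Summing ligand charges against the −4 overall charge gives an oxidation state of +2 for iron.
Group 8 minus oxidation state 2 gives a d⁶ configuration.
The spin state decides the count: Bromide is a weak-field ligand for a first-row metal, so the complex is high-spin.
An octahedral high-spin d⁶ ion is t₂g⁴e_g², giving 4 unpaired electrons.

4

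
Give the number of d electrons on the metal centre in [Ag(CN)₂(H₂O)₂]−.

Ligand charges: each cyanide is −1; water is neutral. With an overall charge of −1 the silver centre must be in the +1 oxidation state.
Ag sits in group 11, so the d-electron count is 11 − 1 = 10.

d¹⁰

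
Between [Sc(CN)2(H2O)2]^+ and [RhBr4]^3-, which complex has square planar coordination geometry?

[RhBr4]^3-

For [Sc(CN)2(H2O)2]^+: Each cyanide is −1; water is neutral; balancing the +1 overall charge requires Sc(III). Sc sits in group 3, so the d-electron count is 3 − 3 = 0. A d⁰ ion has no crystal-field stabilisation preference between square planar and tetrahedral, so four ligands adopt the sterically favoured tetrahedral geometry. → tetrahedral.
For [RhBr4]^3-: Ligand charges: each bromide is −1. With an overall charge of −3 the rhodium centre must be in the +1 oxidation state. Rh sits in group 9, so the d-electron count is 9 − 1 = 8. A 4d d⁸ ion has a large crystal-field splitting; square planar leaves the high-energy d_{x²−y²} orbital empty and maximises CFSE. → square planar.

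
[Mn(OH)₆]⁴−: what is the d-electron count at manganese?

Summing ligand charges against the −4 overall charge gives an oxidation state of +2 for manganese.
Group 7 minus oxidation state 2 gives a d⁵ configuration.

d5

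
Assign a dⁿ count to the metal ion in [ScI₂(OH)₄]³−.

d0

Ligand charges: each iodide is −1; each hydroxide is −1. With an overall charge of −3 the scandium centre must be in the +3 oxidation state.
Scandium is a group-3 element; Sc(III) is therefore d⁰.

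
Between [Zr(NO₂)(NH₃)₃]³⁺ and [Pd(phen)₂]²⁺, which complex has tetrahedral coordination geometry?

[Zr(NO₂)(NH₃)₃]³⁺

For [Zr(NO₂)(NH₃)₃]³⁺: Each nitro (N-bound nitrite) is −1; ammonia is neutral; balancing the +3 overall charge requires Zr(IV). Zr sits in group 4, so the d-electron count is 4 − 4 = 0. A d⁰ ion has no crystal-field stabilisation preference between square planar and tetrahedral, so four ligands adopt the sterically favoured tetrahedral geometry. → tetrahedral.
For [Pd(phen)₂]²⁺: 1,10-phenanthroline is neutral; balancing the +2 overall charge requires Pd(II). Palladium is a group-10 element; Pd(II) is therefore d⁸. A 4d d⁸ ion has a large crystal-field splitting; square planar leaves the high-energy d_{x²−y²} orbital empty and maximises CFSE. → square planar.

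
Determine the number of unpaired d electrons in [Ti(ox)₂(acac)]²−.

1 unpaired electron

Summing ligand charges against the −2 overall charge gives an oxidation state of +3 for titanium.
Titanium is a group-4 element; Ti(III) is therefore d¹.
Counting donor atoms: 2×oxalate (bidentate) → 4 donors; 1×acetylacetonate (bidentate) → 2 donors. Coordination number = 6.
In an octahedral field the d¹ configuration is t₂g¹e_g⁰ (only one arrangement possible), giving 1 unpaired electron.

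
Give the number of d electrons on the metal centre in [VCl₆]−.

d0

Summing ligand charges against the −1 overall charge gives an oxidation state of +5 for vanadium.
Group 5 minus oxidation state 5 gives a d⁰ configuration.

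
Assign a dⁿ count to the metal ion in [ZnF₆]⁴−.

d10

Each fluoride is −1; balancing the −4 overall charge requires Zn(II).
Zn sits in group 12, so the d-electron count is 12 − 2 = 10.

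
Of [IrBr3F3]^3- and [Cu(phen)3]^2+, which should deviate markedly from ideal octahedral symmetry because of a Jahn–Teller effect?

[IrBr3F3]^3-: Summing ligand charges against the −3 overall charge gives an oxidation state of +3 for iridium. Group 9 minus oxidation state 3 gives a d⁶ configuration. A 5d ion has a large Δₒ and is invariably low-spin. The d⁶ configuration leaves the e_g set evenly filled (or empty) — no strong Jahn–Teller driving force.
[Cu(phen)3]^2+: Ligand charges: 1,10-phenanthroline is neutral. With an overall charge of +2 the copper centre must be in the +2 oxidation state. Cu sits in group 11, so the d-electron count is 11 − 2 = 9. The t₂g⁶e_g³ configuration has an unevenly filled e_g set; the Jahn–Teller theorem predicts a tetragonal distortion (typically axial elongation) to lift the degeneracy.

[Cu(phen)3]^2+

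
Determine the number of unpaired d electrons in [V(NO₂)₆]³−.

2

Each nitro (N-bound nitrite) is −1; balancing the −3 overall charge requires V(III).
V sits in group 5, so the d-electron count is 5 − 3 = 2.
In an octahedral field the d² configuration is t₂g²e_g⁰ (only one arrangement possible), giving 2 unpaired electrons.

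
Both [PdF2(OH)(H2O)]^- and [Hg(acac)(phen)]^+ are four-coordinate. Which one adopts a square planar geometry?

[PdF2(OH)(H2O)]^-

For [PdF2(OH)(H2O)]^-: Ligand charges: each fluoride is −1; each hydroxide is −1; water is neutral. With an overall charge of −1 the palladium centre must be in the +2 oxidation state. Group 10 minus oxidation state 2 gives a d⁸ configuration. A 4d d⁸ ion has a large crystal-field splitting; square planar leaves the high-energy d_{x²−y²} orbital empty and maximises CFSE. → square planar.
For [Hg(acac)(phen)]^+: Each acetylacetonate is −1; 1,10-phenanthroline is neutral; balancing the +1 overall charge requires Hg(II). Group 12 minus oxidation state 2 gives a d¹⁰ configuration. A d¹⁰ ion has no crystal-field stabilisation preference between square planar and tetrahedral, so four ligands adopt the sterically favoured tetrahedral geometry. → tetrahedral.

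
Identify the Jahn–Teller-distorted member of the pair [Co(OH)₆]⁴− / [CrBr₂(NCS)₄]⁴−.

[Co(OH)₆]⁴−: Each hydroxide is −1; balancing the −4 overall charge requires Co(II). Cobalt is a group-9 element; Co(II) is therefore d⁷. Hydroxide is a weak-field ligand for a first-row metal, so the complex is high-spin. The d⁷ configuration leaves the e_g set evenly filled (or empty) — no strong Jahn–Teller driving force.
[CrBr₂(NCS)₄]⁴−: Each bromide is −1; each isothiocyanate is −1; balancing the −4 overall charge requires Cr(II). Group 6 minus oxidation state 2 gives a d⁴ configuration. Bromide and isothiocyanate are weak-field ligands for a first-row metal, so the complex is high-spin. The t₂g³e_g¹ (high-spin) configuration has an unevenly filled e_g set; the Jahn–Teller theorem predicts a tetragonal distortion (typically axial elongation) to lift the degeneracy.

[CrBr₂(NCS)₄]⁴−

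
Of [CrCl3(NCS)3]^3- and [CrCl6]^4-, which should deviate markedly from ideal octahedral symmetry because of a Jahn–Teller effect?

[CrCl6]^4-

[CrCl3(NCS)3]^3-: Each chloride is −1; each isothiocyanate is −1; balancing the −3 overall charge requires Cr(III). Chromium is a group-6 element; Cr(III) is therefore d³. The d³ configuration leaves the e_g set evenly filled (or empty) — no strong Jahn–Teller driving force.
[CrCl6]^4-: Summing ligand charges against the −4 overall charge gives an oxidation state of +2 for chromium. Group 6 minus oxidation state 2 gives a d⁴ configuration. Chloride is a weak-field ligand for a first-row metal, so the complex is high-spin. The t₂g³e_g¹ (high-spin) configuration has an unevenly filled e_g set; the Jahn–Teller theorem predicts a tetragonal distortion (typically axial elongation) to lift the degeneracy.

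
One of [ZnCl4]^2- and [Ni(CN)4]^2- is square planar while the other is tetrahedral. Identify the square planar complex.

[Ni(CN)4]^2-

For [ZnCl4]^2-: Ligand charges: each chloride is −1. With an overall charge of −2 the zinc centre must be in the +2 oxidation state. Zinc is a group-12 element; Zn(II) is therefore d¹⁰. A d¹⁰ ion has no crystal-field stabilisation preference between square planar and tetrahedral, so four ligands adopt the sterically favoured tetrahedral geometry. → tetrahedral.
For [Ni(CN)4]^2-: Each cyanide is −1; balancing the −2 overall charge requires Ni(II). Nickel is a group-10 element; Ni(II) is therefore d⁸. Cyanide is a strong-field ligand (high in the spectrochemical series). A 3d d⁸ ion with strong-field ligands gains enough CFSE to favour square planar over tetrahedral. → square planar.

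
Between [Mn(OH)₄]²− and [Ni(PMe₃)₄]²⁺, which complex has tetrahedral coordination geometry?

For [Mn(OH)₄]²−: Summing ligand charges against the −2 overall charge gives an oxidation state of +2 for manganese. Mn sits in group 7, so the d-electron count is 7 − 2 = 5. A high-spin d⁵ ion has zero CFSE in either geometry, so four ligands adopt the sterically favoured tetrahedral geometry. → tetrahedral.
For [Ni(PMe₃)₄]²⁺: Ligand charges: trimethylphosphine is neutral. With an overall charge of +2 the nickel centre must be in the +2 oxidation state. Ni sits in group 10, so the d-electron count is 10 − 2 = 8. Trimethylphosphine is a strong-field ligand (high in the spectrochemical series). A 3d d⁸ ion with strong-field ligands gains enough CFSE to favour square planar over tetrahedral. → square planar.

[Mn(OH)₄]²−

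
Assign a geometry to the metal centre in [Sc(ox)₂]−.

tetrahedral

Each oxalate is −2; balancing the −1 overall charge requires Sc(III).
Group 3 minus oxidation state 3 gives a d⁰ configuration.
Counting donor atoms: 2×oxalate (bidentate) → 4 donors. Coordination number = 4.
A d⁰ ion has no crystal-field stabilisation preference between square planar and tetrahedral, so four ligands adopt the sterically favoured tetrahedral geometry.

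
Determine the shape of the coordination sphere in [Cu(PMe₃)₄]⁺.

tetrahedral

Ligand charges: trimethylphosphine is neutral. With an overall charge of +1 the copper centre must be in the +1 oxidation state.
Copper is a group-11 element; Cu(I) is therefore d¹⁰.
With 4 monodentate ligands the coordination number is 4.
A d¹⁰ ion has no crystal-field stabilisation preference between square planar and tetrahedral, so four ligands adopt the sterically favoured tetrahedral geometry.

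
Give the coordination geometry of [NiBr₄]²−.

Ligand charges: each bromide is −1. With an overall charge of −2 the nickel centre must be in the +2 oxidation state.
Group 10 minus oxidation state 2 gives a d⁸ configuration.
With 4 monodentate ligands the coordination number is 4.
Bromide is a weak-field ligand.
With weak-field ligands the CFSE gain from square planar is small, so a 3d d⁸ ion takes the sterically preferred tetrahedral geometry.

tetrahedral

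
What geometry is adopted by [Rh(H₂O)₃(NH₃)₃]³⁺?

Summing ligand charges against the +3 overall charge gives an oxidation state of +3 for rhodium.
Rh sits in group 9, so the d-electron count is 9 − 3 = 6.
With 6 monodentate ligands the coordination number is 6.
Six donors around a single metal centre give an octahedral coordination sphere.

octahedral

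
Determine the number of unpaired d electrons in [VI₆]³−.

2

Ligand charges: each iodide is −1. With an overall charge of −3 the vanadium centre must be in the +3 oxidation state.
Vanadium is a group-5 element; V(III) is therefore d².
In an octahedral field the d² configuration is t₂g²e_g⁰ (only one arrangement possible), giving 2 unpaired electrons.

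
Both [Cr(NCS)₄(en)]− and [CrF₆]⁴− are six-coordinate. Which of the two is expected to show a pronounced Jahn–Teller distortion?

[CrF₆]⁴−

[Cr(NCS)₄(en)]−: Ligand charges: each isothiocyanate is −1; ethylenediamine is neutral. With an overall charge of −1 the chromium centre must be in the +3 oxidation state. Group 6 minus oxidation state 3 gives a d³ configuration. The d³ configuration leaves the e_g set evenly filled (or empty) — no strong Jahn–Teller driving force.
[CrF₆]⁴−: Summing ligand charges against the −4 overall charge gives an oxidation state of +2 for chromium. Cr sits in group 6, so the d-electron count is 6 − 2 = 4. Fluoride is a weak-field ligand for a first-row metal, so the complex is high-spin. The t₂g³e_g¹ (high-spin) configuration has an unevenly filled e_g set; the Jahn–Teller theorem predicts a tetragonal distortion (typically axial elongation) to lift the degeneracy.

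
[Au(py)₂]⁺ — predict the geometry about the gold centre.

Pyridine is neutral; balancing the +1 overall charge requires Au(I).
Gold is a group-11 element; Au(I) is therefore d¹⁰.
With 2 monodentate ligands the coordination number is 2.
A d¹⁰ ion with only two ligands adopts a linear arrangement (sp hybridisation; no CFSE preference).

linear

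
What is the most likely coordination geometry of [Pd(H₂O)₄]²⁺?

square planar

Ligand charges: water is neutral. With an overall charge of +2 the palladium centre must be in the +2 oxidation state.
Palladium is a group-10 element; Pd(II) is therefore d⁸.
With 4 monodentate ligands the coordination number is 4.
A 4d d⁸ ion has a large crystal-field splitting; square planar leaves the high-energy d_{x²−y²} orbital empty and maximises CFSE.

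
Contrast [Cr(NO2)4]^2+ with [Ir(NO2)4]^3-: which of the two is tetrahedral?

For [Cr(NO2)4]^2+: Each nitro (N-bound nitrite) is −1; balancing the +2 overall charge requires Cr(VI). Group 6 minus oxidation state 6 gives a d⁰ configuration. A d⁰ ion has no crystal-field stabilisation preference between square planar and tetrahedral, so four ligands adopt the sterically favoured tetrahedral geometry. → tetrahedral.
For [Ir(NO2)4]^3-: Ligand charges: each nitro (N-bound nitrite) is −1. With an overall charge of −3 the iridium centre must be in the +1 oxidation state. Ir sits in group 9, so the d-electron count is 9 − 1 = 8. A 5d d⁸ ion has a large crystal-field splitting; square planar leaves the high-energy d_{x²−y²} orbital empty and maximises CFSE. → square planar.

[Cr(NO2)4]^2+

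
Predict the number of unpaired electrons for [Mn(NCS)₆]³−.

Each isothiocyanate is −1; balancing the −3 overall charge requires Mn(III).
Mn sits in group 7, so the d-electron count is 7 − 3 = 4.
The spin state decides the count: Isothiocyanate is a weak-field ligand for a first-row metal, so the complex is high-spin.
An octahedral high-spin d⁴ ion is t₂g³e_g¹, giving 4 unpaired electrons.

4 unpaired electrons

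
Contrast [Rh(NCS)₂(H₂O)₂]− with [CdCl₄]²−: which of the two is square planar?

[Rh(NCS)₂(H₂O)₂]−

For [Rh(NCS)₂(H₂O)₂]−: Summing ligand charges against the −1 overall charge gives an oxidation state of +1 for rhodium. Rh sits in group 9, so the d-electron count is 9 − 1 = 8. A 4d d⁸ ion has a large crystal-field splitting; square planar leaves the high-energy d_{x²−y²} orbital empty and maximises CFSE. → square planar.
For [CdCl₄]²−: Ligand charges: each chloride is −1. With an overall charge of −2 the cadmium centre must be in the +2 oxidation state. Cadmium is a group-12 element; Cd(II) is therefore d¹⁰. A d¹⁰ ion has no crystal-field stabilisation preference between square planar and tetrahedral, so four ligands adopt the sterically favoured tetrahedral geometry. → tetrahedral.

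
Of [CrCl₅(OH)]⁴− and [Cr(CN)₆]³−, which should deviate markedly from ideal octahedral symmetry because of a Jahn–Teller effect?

[CrCl₅(OH)]⁴−

[CrCl₅(OH)]⁴−: Summing ligand charges against the −4 overall charge gives an oxidation state of +2 for chromium. Group 6 minus oxidation state 2 gives a d⁴ configuration. Chloride and hydroxide are weak-field ligands for a first-row metal, so the complex is high-spin. The t₂g³e_g¹ (high-spin) configuration has an unevenly filled e_g set; the Jahn–Teller theorem predicts a tetragonal distortion (typically axial elongation) to lift the degeneracy.
[Cr(CN)₆]³−: Each cyanide is −1; balancing the −3 overall charge requires Cr(III). Group 6 minus oxidation state 3 gives a d³ configuration. The d³ configuration leaves the e_g set evenly filled (or empty) — no strong Jahn–Teller driving force.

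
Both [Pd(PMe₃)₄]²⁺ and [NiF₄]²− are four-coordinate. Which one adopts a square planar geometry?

[Pd(PMe₃)₄]²⁺

For [Pd(PMe₃)₄]²⁺: Trimethylphosphine is neutral; balancing the +2 overall charge requires Pd(II). Palladium is a group-10 element; Pd(II) is therefore d⁸. A 4d d⁸ ion has a large crystal-field splitting; square planar leaves the high-energy d_{x²−y²} orbital empty and maximises CFSE. → square planar.
For [NiF₄]²−: Summing ligand charges against the −2 overall charge gives an oxidation state of +2 for nickel. Group 10 minus oxidation state 2 gives a d⁸ configuration. Fluoride is a weak-field ligand. With weak-field ligands the CFSE gain from square planar is small, so a 3d d⁸ ion takes the sterically preferred tetrahedral geometry. → tetrahedral.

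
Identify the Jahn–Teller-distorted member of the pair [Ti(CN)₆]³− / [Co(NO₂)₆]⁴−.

[Co(NO₂)₆]⁴−

[Ti(CN)₆]³−: Summing ligand charges against the −3 overall charge gives an oxidation state of +3 for titanium. Titanium is a group-4 element; Ti(III) is therefore d¹. The d¹ configuration leaves the e_g set evenly filled (or empty) — no strong Jahn–Teller driving force.
[Co(NO₂)₆]⁴−: Summing ligand charges against the −4 overall charge gives an oxidation state of +2 for cobalt. Co sits in group 9, so the d-electron count is 9 − 2 = 7. Nitro (N-bound nitrite) is a strong-field ligand (high in the spectrochemical series) for a first-row metal, so the complex is low-spin. The t₂g⁶e_g¹ (low-spin) configuration has an unevenly filled e_g set; the Jahn–Teller theorem predicts a tetragonal distortion (typically axial elongation) to lift the degeneracy.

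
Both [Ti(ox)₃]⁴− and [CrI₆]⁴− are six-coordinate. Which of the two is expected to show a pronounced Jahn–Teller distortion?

[Ti(ox)₃]⁴−: Ligand charges: each oxalate is −2. With an overall charge of −4 the titanium centre must be in the +2 oxidation state. Group 4 minus oxidation state 2 gives a d² configuration. The d² configuration leaves the e_g set evenly filled (or empty) — no strong Jahn–Teller driving force.
[CrI₆]⁴−: Each iodide is −1; balancing the −4 overall charge requires Cr(II). Chromium is a group-6 element; Cr(II) is therefore d⁴. Iodide is a weak-field ligand for a first-row metal, so the complex is high-spin. The t₂g³e_g¹ (high-spin) configuration has an unevenly filled e_g set; the Jahn–Teller theorem predicts a tetragonal distortion (typically axial elongation) to lift the degeneracy.

[CrI₆]⁴−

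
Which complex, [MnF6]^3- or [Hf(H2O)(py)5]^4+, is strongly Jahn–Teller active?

[MnF6]^3-

[MnF6]^3-: Ligand charges: each fluoride is −1. With an overall charge of −3 the manganese centre must be in the +3 oxidation state. Mn sits in group 7, so the d-electron count is 7 − 3 = 4. Fluoride is a weak-field ligand for a first-row metal, so the complex is high-spin. The t₂g³e_g¹ (high-spin) configuration has an unevenly filled e_g set; the Jahn–Teller theorem predicts a tetragonal distortion (typically axial elongation) to lift the degeneracy.
[Hf(H2O)(py)5]^4+: Ligand charges: water is neutral; pyridine is neutral. With an overall charge of +4 the hafnium centre must be in the +4 oxidation state. Hafnium is a group-4 element; Hf(IV) is therefore d⁰. The d⁰ configuration leaves the e_g set evenly filled (or empty) — no strong Jahn–Teller driving force.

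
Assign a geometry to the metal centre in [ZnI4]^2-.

Ligand charges: each iodide is −1. With an overall charge of −2 the zinc centre must be in the +2 oxidation state.
Zinc is a group-12 element; Zn(II) is therefore d¹⁰.
With 4 monodentate ligands the coordination number is 4.
A d¹⁰ ion has no crystal-field stabilisation preference between square planar and tetrahedral, so four ligands adopt the sterically favoured tetrahedral geometry.

tetrahedral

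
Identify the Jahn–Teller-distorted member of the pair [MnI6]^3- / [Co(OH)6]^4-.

[MnI6]^3-: Ligand charges: each iodide is −1. With an overall charge of −3 the manganese centre must be in the +3 oxidation state. Group 7 minus oxidation state 3 gives a d⁴ configuration. Iodide is a weak-field ligand for a first-row metal, so the complex is high-spin. The t₂g³e_g¹ (high-spin) configuration has an unevenly filled e_g set; the Jahn–Teller theorem predicts a tetragonal distortion (typically axial elongation) to lift the degeneracy.
[Co(OH)6]^4-: Ligand charges: each hydroxide is −1. With an overall charge of −4 the cobalt centre must be in the +2 oxidation state. Group 9 minus oxidation state 2 gives a d⁷ configuration. Hydroxide is a weak-field ligand for a first-row metal, so the complex is high-spin. The d⁷ configuration leaves the e_g set evenly filled (or empty) — no strong Jahn–Teller driving force.

[MnI6]^3-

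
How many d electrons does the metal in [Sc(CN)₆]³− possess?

d⁰

Summing ligand charges against the −3 overall charge gives an oxidation state of +3 for scandium.
Sc sits in group 3, so the d-electron count is 3 − 3 = 0.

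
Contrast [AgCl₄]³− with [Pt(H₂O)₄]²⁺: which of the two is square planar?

[Pt(H₂O)₄]²⁺

For [AgCl₄]³−: Summing ligand charges against the −3 overall charge gives an oxidation state of +1 for silver. Silver is a group-11 element; Ag(I) is therefore d¹⁰. A d¹⁰ ion has no crystal-field stabilisation preference between square planar and tetrahedral, so four ligands adopt the sterically favoured tetrahedral geometry. → tetrahedral.
For [Pt(H₂O)₄]²⁺: Water is neutral; balancing the +2 overall charge requires Pt(II). Pt sits in group 10, so the d-electron count is 10 − 2 = 8. A 5d d⁸ ion has a large crystal-field splitting; square planar leaves the high-energy d_{x²−y²} orbital empty and maximises CFSE. → square planar.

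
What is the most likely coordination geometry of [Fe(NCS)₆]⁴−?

Each isothiocyanate is −1; balancing the −4 overall charge requires Fe(II).
Fe sits in group 8, so the d-electron count is 8 − 2 = 6.
Coordination number: 6.
Six donors around a single metal centre give an octahedral coordination sphere.

octahedral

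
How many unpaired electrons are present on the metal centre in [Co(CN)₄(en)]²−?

1 unpaired electron

Summing ligand charges against the −2 overall charge gives an oxidation state of +2 for cobalt.
Group 9 minus oxidation state 2 gives a d⁷ configuration.
Counting donor atoms: 4×cyanide (monodentate) → 4 donors; 1×ethylenediamine (bidentate) → 2 donors. Coordination number = 6.
The spin state decides the count: Cyanide is a strong-field ligand (high in the spectrochemical series) for a first-row metal, so the complex is low-spin.
An octahedral low-spin d⁷ ion is t₂g⁶e_g¹, giving 1 unpaired electron.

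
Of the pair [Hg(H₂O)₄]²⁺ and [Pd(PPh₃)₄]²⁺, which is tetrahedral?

[Hg(H₂O)₄]²⁺

For [Hg(H₂O)₄]²⁺: Ligand charges: water is neutral. With an overall charge of +2 the mercury centre must be in the +2 oxidation state. Hg sits in group 12, so the d-electron count is 12 − 2 = 10. A d¹⁰ ion has no crystal-field stabilisation preference between square planar and tetrahedral, so four ligands adopt the sterically favoured tetrahedral geometry. → tetrahedral.
For [Pd(PPh₃)₄]²⁺: Triphenylphosphine is neutral; balancing the +2 overall charge requires Pd(II). Group 10 minus oxidation state 2 gives a d⁸ configuration. A 4d d⁸ ion has a large crystal-field splitting; square planar leaves the high-energy d_{x²−y²} orbital empty and maximises CFSE. → square planar.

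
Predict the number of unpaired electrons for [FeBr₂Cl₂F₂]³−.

Each bromide is −1; each chloride is −1; each fluoride is −1; balancing the −3 overall charge requires Fe(III).
Iron is a group-8 element; Fe(III) is therefore d⁵.
The spin state decides the count: Bromide, chloride, and fluoride are weak-field ligands for a first-row metal, so the complex is high-spin.
An octahedral high-spin d⁵ ion is t₂g³e_g², giving 5 unpaired electrons.

5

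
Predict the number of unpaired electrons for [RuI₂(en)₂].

Each iodide is −1; ethylenediamine is neutral; balancing the 0 overall charge requires Ru(II).
Ruthenium is a group-8 element; Ru(II) is therefore d⁶.
Counting donor atoms: 2×iodide (monodentate) → 2 donors; 2×ethylenediamine (bidentate) → 4 donors. Coordination number = 6.
The spin state decides the count: a 4d ion has a large Δₒ and is invariably low-spin.
An octahedral low-spin d⁶ ion is t₂g⁶e_g⁰, giving 0 unpaired electrons.

0 unpaired electrons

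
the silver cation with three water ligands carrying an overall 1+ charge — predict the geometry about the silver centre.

Ligand charges: water is neutral. With an overall charge of +1 the silver centre must be in the +1 oxidation state.
Silver is a group-11 element; Ag(I) is therefore d¹⁰.
Coordination number: 3.
Three ligands around a d¹⁰ centre minimise repulsion in a trigonal-planar arrangement.

trigonal planar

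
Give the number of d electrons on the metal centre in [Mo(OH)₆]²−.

Each hydroxide is −1; balancing the −2 overall charge requires Mo(IV).
Group 6 minus oxidation state 4 gives a d² configuration.

d2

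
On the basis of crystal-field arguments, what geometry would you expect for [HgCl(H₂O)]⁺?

Ligand charges: each chloride is −1; water is neutral. With an overall charge of +1 the mercury centre must be in the +2 oxidation state.
Mercury is a group-12 element; Hg(II) is therefore d¹⁰.
Coordination number: 2.
A d¹⁰ ion with only two ligands adopts a linear arrangement (sp hybridisation; no CFSE preference).

linear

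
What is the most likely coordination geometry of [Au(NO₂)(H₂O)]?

linear

Each nitro (N-bound nitrite) is −1; water is neutral; balancing the 0 overall charge requires Au(I).
Group 11 minus oxidation state 1 gives a d¹⁰ configuration.
Coordination number: 2.
A d¹⁰ ion with only two ligands adopts a linear arrangement (sp hybridisation; no CFSE preference).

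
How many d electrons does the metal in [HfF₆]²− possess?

d⁰

Each fluoride is −1; balancing the −2 overall charge requires Hf(IV).
Group 4 minus oxidation state 4 gives a d⁰ configuration.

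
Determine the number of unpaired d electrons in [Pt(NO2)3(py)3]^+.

0

Summing ligand charges against the +1 overall charge gives an oxidation state of +4 for platinum.
Platinum is a group-10 element; Pt(IV) is therefore d⁶.
The spin state decides the count: a 5d ion has a large Δₒ and is invariably low-spin.
An octahedral low-spin d⁶ ion is t₂g⁶e_g⁰, giving 0 unpaired electrons.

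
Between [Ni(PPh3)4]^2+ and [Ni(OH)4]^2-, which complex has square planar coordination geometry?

For [Ni(PPh3)4]^2+: Triphenylphosphine is neutral; balancing the +2 overall charge requires Ni(II). Ni sits in group 10, so the d-electron count is 10 − 2 = 8. Triphenylphosphine is a strong-field ligand (high in the spectrochemical series). A 3d d⁸ ion with strong-field ligands gains enough CFSE to favour square planar over tetrahedral. → square planar.
For [Ni(OH)4]^2-: Each hydroxide is −1; balancing the −2 overall charge requires Ni(II). Nickel is a group-10 element; Ni(II) is therefore d⁸. Hydroxide is a weak-field ligand. With weak-field ligands the CFSE gain from square planar is small, so a 3d d⁸ ion takes the sterically preferred tetrahedral geometry. → tetrahedral.

[Ni(PPh3)4]^2+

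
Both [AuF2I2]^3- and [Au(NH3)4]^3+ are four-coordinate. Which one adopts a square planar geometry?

[Au(NH3)4]^3+

For [AuF2I2]^3-: Ligand charges: each fluoride is −1; each iodide is −1. With an overall charge of −3 the gold centre must be in the +1 oxidation state. Group 11 minus oxidation state 1 gives a d¹⁰ configuration. A d¹⁰ ion has no crystal-field stabilisation preference between square planar and tetrahedral, so four ligands adopt the sterically favoured tetrahedral geometry. → tetrahedral.
For [Au(NH3)4]^3+: Ligand charges: ammonia is neutral. With an overall charge of +3 the gold centre must be in the +3 oxidation state. Au sits in group 11, so the d-electron count is 11 − 3 = 8. A 5d d⁸ ion has a large crystal-field splitting; square planar leaves the high-energy d_{x²−y²} orbital empty and maximises CFSE. → square planar.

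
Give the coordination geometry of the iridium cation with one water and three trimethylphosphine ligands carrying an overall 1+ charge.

square planar

Water is neutral; trimethylphosphine is neutral; balancing the +1 overall charge requires Ir(I).
Ir sits in group 9, so the d-electron count is 9 − 1 = 8.
With 4 monodentate ligands the coordination number is 4.
A 5d d⁸ ion has a large crystal-field splitting; square planar leaves the high-energy d_{x²−y²} orbital empty and maximises CFSE.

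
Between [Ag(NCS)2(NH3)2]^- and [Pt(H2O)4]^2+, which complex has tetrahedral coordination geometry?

For [Ag(NCS)2(NH3)2]^-: Each isothiocyanate is −1; ammonia is neutral; balancing the −1 overall charge requires Ag(I). Ag sits in group 11, so the d-electron count is 11 − 1 = 10. A d¹⁰ ion has no crystal-field stabilisation preference between square planar and tetrahedral, so four ligands adopt the sterically favoured tetrahedral geometry. → tetrahedral.
For [Pt(H2O)4]^2+: Summing ligand charges against the +2 overall charge gives an oxidation state of +2 for platinum. Platinum is a group-10 element; Pt(II) is therefore d⁸. A 5d d⁸ ion has a large crystal-field splitting; square planar leaves the high-energy d_{x²−y²} orbital empty and maximises CFSE. → square planar.

[Ag(NCS)2(NH3)2]^-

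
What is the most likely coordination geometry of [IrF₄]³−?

Ligand charges: each fluoride is −1. With an overall charge of −3 the iridium centre must be in the +1 oxidation state.
Group 9 minus oxidation state 1 gives a d⁸ configuration.
Coordination number: 4.
A 5d d⁸ ion has a large crystal-field splitting; square planar leaves the high-energy d_{x²−y²} orbital empty and maximises CFSE.

square planar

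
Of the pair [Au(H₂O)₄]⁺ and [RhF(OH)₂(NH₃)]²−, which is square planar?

[RhF(OH)₂(NH₃)]²−

For [Au(H₂O)₄]⁺: Ligand charges: water is neutral. With an overall charge of +1 the gold centre must be in the +1 oxidation state. Au sits in group 11, so the d-electron count is 11 − 1 = 10. A d¹⁰ ion has no crystal-field stabilisation preference between square planar and tetrahedral, so four ligands adopt the sterically favoured tetrahedral geometry. → tetrahedral.
For [RhF(OH)₂(NH₃)]²−: Ligand charges: each fluoride is −1; each hydroxide is −1; ammonia is neutral. With an overall charge of −2 the rhodium centre must be in the +1 oxidation state. Rh sits in group 9, so the d-electron count is 9 − 1 = 8. A 4d d⁸ ion has a large crystal-field splitting; square planar leaves the high-energy d_{x²−y²} orbital empty and maximises CFSE. → square planar.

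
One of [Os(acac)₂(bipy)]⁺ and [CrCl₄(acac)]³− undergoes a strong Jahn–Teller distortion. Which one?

[CrCl₄(acac)]³−

[Os(acac)₂(bipy)]⁺: Each acetylacetonate is −1; 2,2′-bipyridine is neutral; balancing the +1 overall charge requires Os(III). Os sits in group 8, so the d-electron count is 8 − 3 = 5. A 5d ion has a large Δₒ and is invariably low-spin. The d⁵ configuration leaves the e_g set evenly filled (or empty) — no strong Jahn–Teller driving force.
[CrCl₄(acac)]³−: Each chloride is −1; each acetylacetonate is −1; balancing the −3 overall charge requires Cr(II). Cr sits in group 6, so the d-electron count is 6 − 2 = 4. Acetylacetonate and chloride are weak-field ligands for a first-row metal, so the complex is high-spin. The t₂g³e_g¹ (high-spin) configuration has an unevenly filled e_g set; the Jahn–Teller theorem predicts a tetragonal distortion (typically axial elongation) to lift the degeneracy.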